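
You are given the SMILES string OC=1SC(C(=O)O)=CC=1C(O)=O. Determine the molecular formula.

Walk through each heavy atom and fill implicit hydrogens from standard valence (C 4, N 3, O 2, S 2, halogen 1):
  atom 1: O, bond orders sum to 1 (valence 2) → 1 H
  atom 2: C, bond orders sum to 4 (valence 4) → 0 H
  atom 3: S, bond orders sum to 2 (valence 2) → 0 H
  atom 4: C, bond orders sum to 4 (valence 4) → 0 H
  atom 5: C, bond orders sum to 4 (valence 4) → 0 H
  atom 6: O, bond orders sum to 2 (valence 2) → 0 H
  atom 7: O, bond orders sum to 1 (valence 2) → 1 H
  atom 8: C, bond orders sum to 3 (valence 4) → 1 H
  atom 9: C, bond orders sum to 4 (valence 4) → 0 H
  atom 10: C, bond orders sum to 4 (valence 4) → 0 H
  atom 11: O, bond orders sum to 1 (valence 2) → 1 H
  atom 12: O, bond orders sum to 2 (valence 2) → 0 H
Totals → C:6, H:4, O:5, S:1.

C6H4O5S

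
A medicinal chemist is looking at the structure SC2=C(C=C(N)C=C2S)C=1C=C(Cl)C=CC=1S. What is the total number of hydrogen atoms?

Walk through each heavy atom and fill implicit hydrogens from standard valence (C 4, N 3, O 2, S 2, halogen 1):
  atom 1: S, bond orders sum to 1 (valence 2) → 1 H
  atom 2: C, bond orders sum to 4 (valence 4) → 0 H
  atom 3: C, bond orders sum to 4 (valence 4) → 0 H
  atom 4: C, bond orders sum to 3 (valence 4) → 1 H
  atom 5: C, bond orders sum to 4 (valence 4) → 0 H
  atom 6: N, bond orders sum to 1 (valence 3) → 2 H
  atom 7: C, bond orders sum to 3 (valence 4) → 1 H
  atom 8: C, bond orders sum to 4 (valence 4) → 0 H
  atom 9: S, bond orders sum to 1 (valence 2) → 1 H
  atom 10: C, bond orders sum to 4 (valence 4) → 0 H
  atom 11: C, bond orders sum to 3 (valence 4) → 1 H
  atom 12: C, bond orders sum to 4 (valence 4) → 0 H
  atom 13: Cl (halogen, monovalent) → 0 H
  atom 14: C, bond orders sum to 3 (valence 4) → 1 H
  atom 15: C, bond orders sum to 3 (valence 4) → 1 H
  atom 16: C, bond orders sum to 4 (valence 4) → 0 H
  atom 17: S, bond orders sum to 1 (valence 2) → 1 H
Total hydrogens: 10.

10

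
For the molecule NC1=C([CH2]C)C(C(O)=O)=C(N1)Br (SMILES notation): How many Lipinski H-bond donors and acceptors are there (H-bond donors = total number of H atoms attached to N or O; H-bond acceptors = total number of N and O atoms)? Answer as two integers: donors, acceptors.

4, 4

Donors: find every N or O and count the H atoms it carries.
  atom 1 (N): bond orders sum to 1 → 2 H
  atom 8 (O): bond orders sum to 1 → 1 H
  atom 9 (O): bond orders sum to 2 → 0 H
  atom 11 (N): bond orders sum to 2 → 1 H
Lipinski HBD = 4.
Acceptors: N atoms = 2, O atoms = 2 → HBA = 4.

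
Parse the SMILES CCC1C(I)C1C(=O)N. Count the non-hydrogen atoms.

Every atom symbol written in the SMILES (organic subset) is one heavy atom; implicit H are not written.
Heavy atoms by element → C:6, I:1, N:1, O:1.
Total: 9.

9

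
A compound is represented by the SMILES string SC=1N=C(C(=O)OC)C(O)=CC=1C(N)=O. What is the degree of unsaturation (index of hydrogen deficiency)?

6

Degree of unsaturation = (number of rings) + (number of π bonds).
Ring closures in the SMILES: 1.
π bonds: 5 double bonds (each 1 DoU) → 5 DoU from unsaturation.
Total DoU = 1 + 5 = 6.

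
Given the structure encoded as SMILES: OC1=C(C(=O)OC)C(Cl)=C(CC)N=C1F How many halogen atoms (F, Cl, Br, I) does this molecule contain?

Halogen atoms appear at heavy-atom positions 9, 15 (1×Cl, 1×F).
Other groups present: 1 ester, 1 hydroxyl.
Halogen count: 2.

2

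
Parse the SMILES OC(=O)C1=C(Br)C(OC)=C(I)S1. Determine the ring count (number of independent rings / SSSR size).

1

In SMILES, each pair of matching ring-closure digits denotes one ring-closing bond; the number of such bonds equals the number of independent rings.
Ring-closure bonds here: 1.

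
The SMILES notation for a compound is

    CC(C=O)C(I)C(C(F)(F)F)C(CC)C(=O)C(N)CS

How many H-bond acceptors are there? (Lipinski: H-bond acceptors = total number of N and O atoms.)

N atoms: 1; O atoms: 2.
Lipinski HBA = 1 + 2 = 3.

3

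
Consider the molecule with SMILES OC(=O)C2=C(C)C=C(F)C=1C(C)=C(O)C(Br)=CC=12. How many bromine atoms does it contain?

1

Scan the SMILES for Br atoms (remember two-letter symbols like Cl and Br are single atoms).
Bromine count: 1.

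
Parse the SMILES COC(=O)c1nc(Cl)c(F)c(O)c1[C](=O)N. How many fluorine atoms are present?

Scan the SMILES for F atoms (remember two-letter symbols like Cl and Br are single atoms).
Fluorine count: 1.

1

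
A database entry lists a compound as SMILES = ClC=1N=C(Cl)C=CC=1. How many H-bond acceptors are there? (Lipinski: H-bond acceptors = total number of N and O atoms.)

1

N atoms: 1; O atoms: 0.
Lipinski HBA = 1 + 0 = 1.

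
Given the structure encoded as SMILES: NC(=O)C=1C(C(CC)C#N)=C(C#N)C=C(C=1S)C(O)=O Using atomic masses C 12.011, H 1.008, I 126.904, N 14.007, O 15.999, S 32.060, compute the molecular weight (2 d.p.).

First, the molecular formula is C13H11N3O3S (counting implicit H from valence).
  C: 13 × 12.011 = 156.143
  H: 11 × 1.008 = 11.088
  N: 3 × 14.007 = 42.021
  O: 3 × 15.999 = 47.997
  S: 1 × 32.060 = 32.060
Sum: 13×12.011 + 11×1.008 + 3×14.007 + 3×15.999 + 1×32.060 = 289.309 → 289.31 g/mol.

289.31 g/mol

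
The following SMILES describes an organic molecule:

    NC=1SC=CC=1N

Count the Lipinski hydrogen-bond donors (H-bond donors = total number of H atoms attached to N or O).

Donors: find every N or O and count the H atoms it carries.
  atom 1 (N): bond orders sum to 1 → 2 H
  atom 7 (N): bond orders sum to 1 → 2 H
Lipinski HBD = 4.

4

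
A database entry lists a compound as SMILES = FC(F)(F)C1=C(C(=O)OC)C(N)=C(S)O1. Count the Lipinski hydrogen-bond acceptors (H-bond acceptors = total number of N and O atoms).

4

N atoms: 1; O atoms: 3.
Lipinski HBA = 1 + 3 = 4.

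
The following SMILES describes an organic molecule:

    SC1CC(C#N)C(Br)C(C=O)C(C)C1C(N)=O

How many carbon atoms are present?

11

Count every carbon token in the SMILES (each C, including those in ring-closure positions and inside branches).
Carbon count: 11.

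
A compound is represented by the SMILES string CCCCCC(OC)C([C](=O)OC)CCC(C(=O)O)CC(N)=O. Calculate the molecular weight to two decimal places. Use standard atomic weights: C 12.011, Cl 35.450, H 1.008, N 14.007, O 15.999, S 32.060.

First, the molecular formula is C16H29NO6 (counting implicit H from valence).
  C: 16 × 12.011 = 192.176
  H: 29 × 1.008 = 29.232
  N: 1 × 14.007 = 14.007
  O: 6 × 15.999 = 95.994
Sum: 16×12.011 + 29×1.008 + 1×14.007 + 6×15.999 = 331.409 → 331.41 g/mol.

331.41 g/mol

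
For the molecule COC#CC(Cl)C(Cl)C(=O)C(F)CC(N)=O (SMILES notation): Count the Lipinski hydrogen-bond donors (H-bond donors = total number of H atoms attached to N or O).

2

Donors: find every N or O and count the H atoms it carries.
  atom 2 (O): bond orders sum to 2 → 0 H
  atom 10 (O): bond orders sum to 2 → 0 H
  atom 15 (N): bond orders sum to 1 → 2 H
  atom 16 (O): bond orders sum to 2 → 0 H
Lipinski HBD = 2.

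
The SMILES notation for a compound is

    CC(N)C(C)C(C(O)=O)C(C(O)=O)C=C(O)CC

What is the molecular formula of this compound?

C12H21NO5

Walk through each heavy atom and fill implicit hydrogens from standard valence (C 4, N 3, O 2, S 2, halogen 1):
  atom 1: C, bond orders sum to 1 (valence 4) → 3 H
  atom 2: C, bond orders sum to 3 (valence 4) → 1 H
  atom 3: N, bond orders sum to 1 (valence 3) → 2 H
  atom 4: C, bond orders sum to 3 (valence 4) → 1 H
  atom 5: C, bond orders sum to 1 (valence 4) → 3 H
  atom 6: C, bond orders sum to 3 (valence 4) → 1 H
  atom 7: C, bond orders sum to 4 (valence 4) → 0 H
  atom 8: O, bond orders sum to 1 (valence 2) → 1 H
  atom 9: O, bond orders sum to 2 (valence 2) → 0 H
  atom 10: C, bond orders sum to 3 (valence 4) → 1 H
  atom 11: C, bond orders sum to 4 (valence 4) → 0 H
  atom 12: O, bond orders sum to 1 (valence 2) → 1 H
  atom 13: O, bond orders sum to 2 (valence 2) → 0 H
  atom 14: C, bond orders sum to 3 (valence 4) → 1 H
  atom 15: C, bond orders sum to 4 (valence 4) → 0 H
  atom 16: O, bond orders sum to 1 (valence 2) → 1 H
  atom 17: C, bond orders sum to 2 (valence 4) → 2 H
  atom 18: C, bond orders sum to 1 (valence 4) → 3 H
Totals → C:12, H:21, N:1, O:5.
In Hill order: C12H21NO5.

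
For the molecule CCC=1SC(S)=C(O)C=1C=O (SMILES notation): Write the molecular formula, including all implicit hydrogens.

Walk through each heavy atom and fill implicit hydrogens from standard valence (C 4, N 3, O 2, S 2, halogen 1):
  atom 1: C, bond orders sum to 1 (valence 4) → 3 H
  atom 2: C, bond orders sum to 2 (valence 4) → 2 H
  atom 3: C, bond orders sum to 4 (valence 4) → 0 H
  atom 4: S, bond orders sum to 2 (valence 2) → 0 H
  atom 5: C, bond orders sum to 4 (valence 4) → 0 H
  atom 6: S, bond orders sum to 1 (valence 2) → 1 H
  atom 7: C, bond orders sum to 4 (valence 4) → 0 H
  atom 8: O, bond orders sum to 1 (valence 2) → 1 H
  atom 9: C, bond orders sum to 4 (valence 4) → 0 H
  atom 10: C, bond orders sum to 3 (valence 4) → 1 H
  atom 11: O, bond orders sum to 2 (valence 2) → 0 H
Totals → C:7, H:8, O:2, S:2.

C7H8O2S2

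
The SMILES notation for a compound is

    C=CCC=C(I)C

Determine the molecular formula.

C6H9I

Walk through each heavy atom and fill implicit hydrogens from standard valence (C 4, N 3, O 2, S 2, halogen 1):
  atom 1: C, bond orders sum to 2 (valence 4) → 2 H
  atom 2: C, bond orders sum to 3 (valence 4) → 1 H
  atom 3: C, bond orders sum to 2 (valence 4) → 2 H
  atom 4: C, bond orders sum to 3 (valence 4) → 1 H
  atom 5: C, bond orders sum to 4 (valence 4) → 0 H
  atom 6: I (halogen, monovalent) → 0 H
  atom 7: C, bond orders sum to 1 (valence 4) → 3 H
Totals → C:6, H:9, I:1.
In Hill order: C6H9I.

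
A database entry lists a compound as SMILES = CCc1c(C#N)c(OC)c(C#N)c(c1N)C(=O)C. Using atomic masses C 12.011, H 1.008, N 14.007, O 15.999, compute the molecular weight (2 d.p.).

243.27 g/mol

First, the molecular formula is C13H13N3O2 (counting implicit H from valence).
  C: 13 × 12.011 = 156.143
  H: 13 × 1.008 = 13.104
  N: 3 × 14.007 = 42.021
  O: 2 × 15.999 = 31.998
Sum: 13×12.011 + 13×1.008 + 3×14.007 + 2×15.999 = 243.266 → 243.27 g/mol.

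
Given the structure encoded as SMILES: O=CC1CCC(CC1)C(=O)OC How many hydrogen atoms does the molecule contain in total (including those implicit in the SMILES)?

14

Walk through each heavy atom and fill implicit hydrogens from standard valence (C 4, N 3, O 2, S 2, halogen 1):
  atom 1: O, bond orders sum to 2 (valence 2) → 0 H
  atom 2: C, bond orders sum to 3 (valence 4) → 1 H
  atom 3: C, bond orders sum to 3 (valence 4) → 1 H
  atom 4: C, bond orders sum to 2 (valence 4) → 2 H
  atom 5: C, bond orders sum to 2 (valence 4) → 2 H
  atom 6: C, bond orders sum to 3 (valence 4) → 1 H
  atom 7: C, bond orders sum to 2 (valence 4) → 2 H
  atom 8: C, bond orders sum to 2 (valence 4) → 2 H
  atom 9: C, bond orders sum to 4 (valence 4) → 0 H
  atom 10: O, bond orders sum to 2 (valence 2) → 0 H
  atom 11: O, bond orders sum to 2 (valence 2) → 0 H
  atom 12: C, bond orders sum to 1 (valence 4) → 3 H
Total hydrogens: 14.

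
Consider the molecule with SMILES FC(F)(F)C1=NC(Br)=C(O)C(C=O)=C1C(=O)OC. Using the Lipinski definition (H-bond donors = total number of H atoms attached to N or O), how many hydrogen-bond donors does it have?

Donors: find every N or O and count the H atoms it carries.
  atom 6 (N): bond orders sum to 3 → 0 H
  atom 10 (O): bond orders sum to 1 → 1 H
  atom 13 (O): bond orders sum to 2 → 0 H
  atom 16 (O): bond orders sum to 2 → 0 H
  atom 17 (O): bond orders sum to 2 → 0 H
Lipinski HBD = 1.

1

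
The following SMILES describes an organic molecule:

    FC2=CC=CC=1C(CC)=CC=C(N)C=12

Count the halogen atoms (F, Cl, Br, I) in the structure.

Halogen atoms appear at heavy-atom position 1 (1×F).
Other groups present: 1 primary amine.
Halogen count: 1.

1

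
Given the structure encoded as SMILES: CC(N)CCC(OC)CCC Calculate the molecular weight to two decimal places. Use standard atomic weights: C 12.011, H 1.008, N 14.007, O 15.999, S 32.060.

First, the molecular formula is C9H21NO (counting implicit H from valence).
  C: 9 × 12.011 = 108.099
  H: 21 × 1.008 = 21.168
  N: 1 × 14.007 = 14.007
  O: 1 × 15.999 = 15.999
Sum: 9×12.011 + 21×1.008 + 1×14.007 + 1×15.999 = 159.273 → 159.27 g/mol.

159.27 g/mol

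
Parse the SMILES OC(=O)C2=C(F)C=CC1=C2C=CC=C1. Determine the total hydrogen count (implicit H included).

Walk through each heavy atom and fill implicit hydrogens from standard valence (C 4, N 3, O 2, S 2, halogen 1):
  atom 1: O, bond orders sum to 1 (valence 2) → 1 H
  atom 2: C, bond orders sum to 4 (valence 4) → 0 H
  atom 3: O, bond orders sum to 2 (valence 2) → 0 H
  atom 4: C, bond orders sum to 4 (valence 4) → 0 H
  atom 5: C, bond orders sum to 4 (valence 4) → 0 H
  atom 6: F (halogen, monovalent) → 0 H
  atom 7: C, bond orders sum to 3 (valence 4) → 1 H
  atom 8: C, bond orders sum to 3 (valence 4) → 1 H
  atom 9: C, bond orders sum to 4 (valence 4) → 0 H
  atom 10: C, bond orders sum to 4 (valence 4) → 0 H
  atom 11: C, bond orders sum to 3 (valence 4) → 1 H
  atom 12: C, bond orders sum to 3 (valence 4) → 1 H
  atom 13: C, bond orders sum to 3 (valence 4) → 1 H
  atom 14: C, bond orders sum to 3 (valence 4) → 1 H
Total hydrogens: 7.

7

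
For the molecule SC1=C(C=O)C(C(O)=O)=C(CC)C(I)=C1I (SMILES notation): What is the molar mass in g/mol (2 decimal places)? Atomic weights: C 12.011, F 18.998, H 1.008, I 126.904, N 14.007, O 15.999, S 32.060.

First, the molecular formula is C10H8I2O3S (counting implicit H from valence).
  C: 10 × 12.011 = 120.110
  H: 8 × 1.008 = 8.064
  I: 2 × 126.904 = 253.808
  O: 3 × 15.999 = 47.997
  S: 1 × 32.060 = 32.060
Sum: 10×12.011 + 8×1.008 + 2×126.904 + 3×15.999 + 1×32.060 = 462.039 → 462.04 g/mol.

462.04 g/mol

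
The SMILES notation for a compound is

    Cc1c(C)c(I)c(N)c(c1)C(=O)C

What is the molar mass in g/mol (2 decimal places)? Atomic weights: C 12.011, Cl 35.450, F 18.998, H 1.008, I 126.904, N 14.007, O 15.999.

First, the molecular formula is C10H12INO (counting implicit H from valence).
  C: 10 × 12.011 = 120.110
  H: 12 × 1.008 = 12.096
  I: 1 × 126.904 = 126.904
  N: 1 × 14.007 = 14.007
  O: 1 × 15.999 = 15.999
Sum: 10×12.011 + 12×1.008 + 1×126.904 + 1×14.007 + 1×15.999 = 289.116 → 289.12 g/mol.

289.12 g/mol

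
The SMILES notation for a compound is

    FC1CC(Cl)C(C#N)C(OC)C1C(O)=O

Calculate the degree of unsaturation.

4

Degree of unsaturation = (number of rings) + (number of π bonds).
Ring closures in the SMILES: 1.
π bonds: 1 double bond (each 1 DoU), 1 triple bond (each 2 DoU) → 3 DoU from unsaturation.
Total DoU = 1 + 3 = 4.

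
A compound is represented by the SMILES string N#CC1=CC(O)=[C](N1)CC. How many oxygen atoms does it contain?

Scan the SMILES for O atoms (remember two-letter symbols like Cl and Br are single atoms).
Oxygen count: 1.

1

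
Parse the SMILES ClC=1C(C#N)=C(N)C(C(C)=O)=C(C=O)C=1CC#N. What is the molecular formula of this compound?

Walk through each heavy atom and fill implicit hydrogens from standard valence (C 4, N 3, O 2, S 2, halogen 1):
  atom 1: Cl (halogen, monovalent) → 0 H
  atom 2: C, bond orders sum to 4 (valence 4) → 0 H
  atom 3: C, bond orders sum to 4 (valence 4) → 0 H
  atom 4: C, bond orders sum to 4 (valence 4) → 0 H
  atom 5: N, bond orders sum to 3 (valence 3) → 0 H
  atom 6: C, bond orders sum to 4 (valence 4) → 0 H
  atom 7: N, bond orders sum to 1 (valence 3) → 2 H
  atom 8: C, bond orders sum to 4 (valence 4) → 0 H
  atom 9: C, bond orders sum to 4 (valence 4) → 0 H
  atom 10: C, bond orders sum to 1 (valence 4) → 3 H
  atom 11: O, bond orders sum to 2 (valence 2) → 0 H
  atom 12: C, bond orders sum to 4 (valence 4) → 0 H
  atom 13: C, bond orders sum to 3 (valence 4) → 1 H
  atom 14: O, bond orders sum to 2 (valence 2) → 0 H
  atom 15: C, bond orders sum to 4 (valence 4) → 0 H
  atom 16: C, bond orders sum to 2 (valence 4) → 2 H
  atom 17: C, bond orders sum to 4 (valence 4) → 0 H
  atom 18: N, bond orders sum to 3 (valence 3) → 0 H
Totals → C:12, H:8, Cl:1, N:3, O:2.

C12H8ClN3O2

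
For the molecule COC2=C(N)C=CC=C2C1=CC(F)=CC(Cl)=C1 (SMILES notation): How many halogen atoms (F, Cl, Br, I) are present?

2

Halogen atoms appear at heavy-atom positions 13, 16 (1×Cl, 1×F).
Other groups present: 1 ether, 1 primary amine.
Halogen count: 2.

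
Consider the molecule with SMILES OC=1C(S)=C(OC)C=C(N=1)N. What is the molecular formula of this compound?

C6H8N2O2S

Walk through each heavy atom and fill implicit hydrogens from standard valence (C 4, N 3, O 2, S 2, halogen 1):
  atom 1: O, bond orders sum to 1 (valence 2) → 1 H
  atom 2: C, bond orders sum to 4 (valence 4) → 0 H
  atom 3: C, bond orders sum to 4 (valence 4) → 0 H
  atom 4: S, bond orders sum to 1 (valence 2) → 1 H
  atom 5: C, bond orders sum to 4 (valence 4) → 0 H
  atom 6: O, bond orders sum to 2 (valence 2) → 0 H
  atom 7: C, bond orders sum to 1 (valence 4) → 3 H
  atom 8: C, bond orders sum to 3 (valence 4) → 1 H
  atom 9: C, bond orders sum to 4 (valence 4) → 0 H
  atom 10: N, bond orders sum to 3 (valence 3) → 0 H
  atom 11: N, bond orders sum to 1 (valence 3) → 2 H
Totals → C:6, H:8, N:2, O:2, S:1.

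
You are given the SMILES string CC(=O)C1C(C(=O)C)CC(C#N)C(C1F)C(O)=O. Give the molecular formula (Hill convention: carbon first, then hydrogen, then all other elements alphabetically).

Walk through each heavy atom and fill implicit hydrogens from standard valence (C 4, N 3, O 2, S 2, halogen 1):
  atom 1: C, bond orders sum to 1 (valence 4) → 3 H
  atom 2: C, bond orders sum to 4 (valence 4) → 0 H
  atom 3: O, bond orders sum to 2 (valence 2) → 0 H
  atom 4: C, bond orders sum to 3 (valence 4) → 1 H
  atom 5: C, bond orders sum to 3 (valence 4) → 1 H
  atom 6: C, bond orders sum to 4 (valence 4) → 0 H
  atom 7: O, bond orders sum to 2 (valence 2) → 0 H
  atom 8: C, bond orders sum to 1 (valence 4) → 3 H
  atom 9: C, bond orders sum to 2 (valence 4) → 2 H
  atom 10: C, bond orders sum to 3 (valence 4) → 1 H
  atom 11: C, bond orders sum to 4 (valence 4) → 0 H
  atom 12: N, bond orders sum to 3 (valence 3) → 0 H
  atom 13: C, bond orders sum to 3 (valence 4) → 1 H
  atom 14: C, bond orders sum to 3 (valence 4) → 1 H
  atom 15: F (halogen, monovalent) → 0 H
  atom 16: C, bond orders sum to 4 (valence 4) → 0 H
  atom 17: O, bond orders sum to 1 (valence 2) → 1 H
  atom 18: O, bond orders sum to 2 (valence 2) → 0 H
Totals → C:12, H:14, F:1, N:1, O:4.

C12H14FNO4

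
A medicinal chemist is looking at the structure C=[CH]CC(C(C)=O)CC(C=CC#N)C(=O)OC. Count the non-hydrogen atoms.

Every atom symbol written in the SMILES (organic subset) is one heavy atom; implicit H are not written.
Heavy atoms by element → C:13, N:1, O:3.
Total: 17.

17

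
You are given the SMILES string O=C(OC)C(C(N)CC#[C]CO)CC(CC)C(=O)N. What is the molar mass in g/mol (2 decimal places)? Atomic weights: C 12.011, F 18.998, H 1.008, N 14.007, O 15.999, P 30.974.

270.33 g/mol

First, the molecular formula is C13H22N2O4 (counting implicit H from valence).
  C: 13 × 12.011 = 156.143
  H: 22 × 1.008 = 22.176
  N: 2 × 14.007 = 28.014
  O: 4 × 15.999 = 63.996
Sum: 13×12.011 + 22×1.008 + 2×14.007 + 4×15.999 = 270.329 → 270.33 g/mol.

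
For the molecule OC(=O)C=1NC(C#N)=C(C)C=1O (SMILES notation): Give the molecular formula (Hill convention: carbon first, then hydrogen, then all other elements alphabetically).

Walk through each heavy atom and fill implicit hydrogens from standard valence (C 4, N 3, O 2, S 2, halogen 1):
  atom 1: O, bond orders sum to 1 (valence 2) → 1 H
  atom 2: C, bond orders sum to 4 (valence 4) → 0 H
  atom 3: O, bond orders sum to 2 (valence 2) → 0 H
  atom 4: C, bond orders sum to 4 (valence 4) → 0 H
  atom 5: N, bond orders sum to 2 (valence 3) → 1 H
  atom 6: C, bond orders sum to 4 (valence 4) → 0 H
  atom 7: C, bond orders sum to 4 (valence 4) → 0 H
  atom 8: N, bond orders sum to 3 (valence 3) → 0 H
  atom 9: C, bond orders sum to 4 (valence 4) → 0 H
  atom 10: C, bond orders sum to 1 (valence 4) → 3 H
  atom 11: C, bond orders sum to 4 (valence 4) → 0 H
  atom 12: O, bond orders sum to 1 (valence 2) → 1 H
Totals → C:7, H:6, N:2, O:3.
In Hill order: C7H6N2O3.

C7H6N2O3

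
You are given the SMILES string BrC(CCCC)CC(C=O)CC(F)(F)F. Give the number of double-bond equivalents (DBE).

Molecular formula: C10H16BrF3O.
DoU = (2C + 2 + N − H − X) / 2, where X is the halogen count and O/S are ignored.
    = (2·10 + 2 + 0 − 16 − 4) / 2 = 2 / 2 = 1.

1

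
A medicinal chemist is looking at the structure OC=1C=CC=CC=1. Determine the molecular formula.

C6H6O

Walk through each heavy atom and fill implicit hydrogens from standard valence (C 4, N 3, O 2, S 2, halogen 1):
  atom 1: O, bond orders sum to 1 (valence 2) → 1 H
  atom 2: C, bond orders sum to 4 (valence 4) → 0 H
  atom 3: C, bond orders sum to 3 (valence 4) → 1 H
  atom 4: C, bond orders sum to 3 (valence 4) → 1 H
  atom 5: C, bond orders sum to 3 (valence 4) → 1 H
  atom 6: C, bond orders sum to 3 (valence 4) → 1 H
  atom 7: C, bond orders sum to 3 (valence 4) → 1 H
Totals → C:6, H:6, O:1.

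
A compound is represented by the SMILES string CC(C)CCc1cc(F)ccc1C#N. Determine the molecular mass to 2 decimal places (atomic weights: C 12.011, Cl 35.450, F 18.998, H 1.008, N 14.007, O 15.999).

191.25 g/mol

First, the molecular formula is C12H14FN (counting implicit H from valence).
  C: 12 × 12.011 = 144.132
  F: 1 × 18.998 = 18.998
  H: 14 × 1.008 = 14.112
  N: 1 × 14.007 = 14.007
Sum: 12×12.011 + 1×18.998 + 14×1.008 + 1×14.007 = 191.249 → 191.25 g/mol.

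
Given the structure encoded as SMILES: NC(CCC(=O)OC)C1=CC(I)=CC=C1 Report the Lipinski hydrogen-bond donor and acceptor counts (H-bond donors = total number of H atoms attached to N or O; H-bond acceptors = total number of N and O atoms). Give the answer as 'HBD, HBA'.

Donors: find every N or O and count the H atoms it carries.
  atom 1 (N): bond orders sum to 1 → 2 H
  atom 6 (O): bond orders sum to 2 → 0 H
  atom 7 (O): bond orders sum to 2 → 0 H
Lipinski HBD = 2.
Acceptors: N atoms = 1, O atoms = 2 → HBA = 3.

2, 3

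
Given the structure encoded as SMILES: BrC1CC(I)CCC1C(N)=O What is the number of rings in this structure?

1

In SMILES, each pair of matching ring-closure digits denotes one ring-closing bond; the number of such bonds equals the number of independent rings.
Ring-closure bonds here: 1.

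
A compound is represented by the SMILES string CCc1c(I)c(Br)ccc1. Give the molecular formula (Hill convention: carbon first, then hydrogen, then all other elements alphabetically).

C8H8BrI

Walk through each heavy atom and fill implicit hydrogens from standard valence (C 4, N 3, O 2, S 2, halogen 1); for lowercase aromatic atoms, an aromatic c carries 1 H when it has two neighbours and 0 H with three, and aromatic n carries 0 H:
  atom 1: C, bond orders sum to 1 (valence 4) → 3 H
  atom 2: C, bond orders sum to 2 (valence 4) → 2 H
  atom 3: aromatic c, 3 neighbours → 0 H
  atom 4: aromatic c, 3 neighbours → 0 H
  atom 5: I (halogen, monovalent) → 0 H
  atom 6: aromatic c, 3 neighbours → 0 H
  atom 7: Br (halogen, monovalent) → 0 H
  atom 8: aromatic c, 2 neighbours → 1 H
  atom 9: aromatic c, 2 neighbours → 1 H
  atom 10: aromatic c, 2 neighbours → 1 H
Totals → C:8, H:8, Br:1, I:1.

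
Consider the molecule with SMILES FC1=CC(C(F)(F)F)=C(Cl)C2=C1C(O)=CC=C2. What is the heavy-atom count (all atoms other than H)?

Every atom symbol written in the SMILES (organic subset) is one heavy atom; implicit H are not written.
Heavy atoms by element → C:11, Cl:1, F:4, O:1.
Total: 17.

17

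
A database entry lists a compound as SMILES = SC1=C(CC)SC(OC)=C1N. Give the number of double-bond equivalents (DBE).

Degree of unsaturation = (number of rings) + (number of π bonds).
Ring closures in the SMILES: 1.
π bonds: 2 double bonds (each 1 DoU) → 2 DoU from unsaturation.
Total DoU = 1 + 2 = 3.

3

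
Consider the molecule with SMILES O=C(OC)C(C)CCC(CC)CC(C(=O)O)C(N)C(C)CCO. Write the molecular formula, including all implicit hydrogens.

Walk through each heavy atom and fill implicit hydrogens from standard valence (C 4, N 3, O 2, S 2, halogen 1):
  atom 1: O, bond orders sum to 2 (valence 2) → 0 H
  atom 2: C, bond orders sum to 4 (valence 4) → 0 H
  atom 3: O, bond orders sum to 2 (valence 2) → 0 H
  atom 4: C, bond orders sum to 1 (valence 4) → 3 H
  atom 5: C, bond orders sum to 3 (valence 4) → 1 H
  atom 6: C, bond orders sum to 1 (valence 4) → 3 H
  atom 7: C, bond orders sum to 2 (valence 4) → 2 H
  atom 8: C, bond orders sum to 2 (valence 4) → 2 H
  atom 9: C, bond orders sum to 3 (valence 4) → 1 H
  atom 10: C, bond orders sum to 2 (valence 4) → 2 H
  atom 11: C, bond orders sum to 1 (valence 4) → 3 H
  atom 12: C, bond orders sum to 2 (valence 4) → 2 H
  atom 13: C, bond orders sum to 3 (valence 4) → 1 H
  atom 14: C, bond orders sum to 4 (valence 4) → 0 H
  atom 15: O, bond orders sum to 2 (valence 2) → 0 H
  atom 16: O, bond orders sum to 1 (valence 2) → 1 H
  atom 17: C, bond orders sum to 3 (valence 4) → 1 H
  atom 18: N, bond orders sum to 1 (valence 3) → 2 H
  atom 19: C, bond orders sum to 3 (valence 4) → 1 H
  atom 20: C, bond orders sum to 1 (valence 4) → 3 H
  atom 21: C, bond orders sum to 2 (valence 4) → 2 H
  atom 22: C, bond orders sum to 2 (valence 4) → 2 H
  atom 23: O, bond orders sum to 1 (valence 2) → 1 H
Totals → C:17, H:33, N:1, O:5.
In Hill order: C17H33NO5.

C17H33NO5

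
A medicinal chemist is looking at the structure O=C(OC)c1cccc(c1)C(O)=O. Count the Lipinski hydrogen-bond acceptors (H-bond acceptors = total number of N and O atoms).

4

N atoms: 0; O atoms: 4.
Lipinski HBA = 0 + 4 = 4.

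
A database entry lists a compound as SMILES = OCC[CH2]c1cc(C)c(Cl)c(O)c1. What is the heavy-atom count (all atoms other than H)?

13

Every atom symbol written in the SMILES (organic subset) is one heavy atom; implicit H are not written.
Heavy atoms by element → C:10, Cl:1, O:2.
Total: 13.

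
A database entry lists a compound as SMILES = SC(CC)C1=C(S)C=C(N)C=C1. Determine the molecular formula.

C9H13NS2

Walk through each heavy atom and fill implicit hydrogens from standard valence (C 4, N 3, O 2, S 2, halogen 1):
  atom 1: S, bond orders sum to 1 (valence 2) → 1 H
  atom 2: C, bond orders sum to 3 (valence 4) → 1 H
  atom 3: C, bond orders sum to 2 (valence 4) → 2 H
  atom 4: C, bond orders sum to 1 (valence 4) → 3 H
  atom 5: C, bond orders sum to 4 (valence 4) → 0 H
  atom 6: C, bond orders sum to 4 (valence 4) → 0 H
  atom 7: S, bond orders sum to 1 (valence 2) → 1 H
  atom 8: C, bond orders sum to 3 (valence 4) → 1 H
  atom 9: C, bond orders sum to 4 (valence 4) → 0 H
  atom 10: N, bond orders sum to 1 (valence 3) → 2 H
  atom 11: C, bond orders sum to 3 (valence 4) → 1 H
  atom 12: C, bond orders sum to 3 (valence 4) → 1 H
Totals → C:9, H:13, N:1, S:2.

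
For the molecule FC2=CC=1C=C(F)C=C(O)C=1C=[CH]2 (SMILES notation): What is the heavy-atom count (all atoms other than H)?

Every atom symbol written in the SMILES (organic subset) is one heavy atom; implicit H are not written.
Heavy atoms by element → C:10, F:2, O:1.
Total: 13.

13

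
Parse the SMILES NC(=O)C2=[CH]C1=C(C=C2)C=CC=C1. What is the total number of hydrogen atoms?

9

Walk through each heavy atom and fill implicit hydrogens from standard valence (C 4, N 3, O 2, S 2, halogen 1):
  atom 1: N, bond orders sum to 1 (valence 3) → 2 H
  atom 2: C, bond orders sum to 4 (valence 4) → 0 H
  atom 3: O, bond orders sum to 2 (valence 2) → 0 H
  atom 4: C, bond orders sum to 4 (valence 4) → 0 H
  atom 5: C with explicit H count 1
  atom 6: C, bond orders sum to 4 (valence 4) → 0 H
  atom 7: C, bond orders sum to 4 (valence 4) → 0 H
  atom 8: C, bond orders sum to 3 (valence 4) → 1 H
  atom 9: C, bond orders sum to 3 (valence 4) → 1 H
  atom 10: C, bond orders sum to 3 (valence 4) → 1 H
  atom 11: C, bond orders sum to 3 (valence 4) → 1 H
  atom 12: C, bond orders sum to 3 (valence 4) → 1 H
  atom 13: C, bond orders sum to 3 (valence 4) → 1 H
Total hydrogens: 9.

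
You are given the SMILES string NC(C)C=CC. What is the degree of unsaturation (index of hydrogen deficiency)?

Molecular formula: C5H11N.
DoU = (2C + 2 + N − H − X) / 2, where X is the halogen count and O/S are ignored.
    = (2·5 + 2 + 1 − 11 − 0) / 2 = 2 / 2 = 1.

1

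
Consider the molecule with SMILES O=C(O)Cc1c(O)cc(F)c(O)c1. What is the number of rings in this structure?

1

In SMILES, each pair of matching ring-closure digits denotes one ring-closing bond; the number of such bonds equals the number of independent rings.
Ring-closure bonds here: 1.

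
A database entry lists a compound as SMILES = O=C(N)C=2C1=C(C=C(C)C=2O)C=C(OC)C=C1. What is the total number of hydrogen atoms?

Walk through each heavy atom and fill implicit hydrogens from standard valence (C 4, N 3, O 2, S 2, halogen 1):
  atom 1: O, bond orders sum to 2 (valence 2) → 0 H
  atom 2: C, bond orders sum to 4 (valence 4) → 0 H
  atom 3: N, bond orders sum to 1 (valence 3) → 2 H
  atom 4: C, bond orders sum to 4 (valence 4) → 0 H
  atom 5: C, bond orders sum to 4 (valence 4) → 0 H
  atom 6: C, bond orders sum to 4 (valence 4) → 0 H
  atom 7: C, bond orders sum to 3 (valence 4) → 1 H
  atom 8: C, bond orders sum to 4 (valence 4) → 0 H
  atom 9: C, bond orders sum to 1 (valence 4) → 3 H
  atom 10: C, bond orders sum to 4 (valence 4) → 0 H
  atom 11: O, bond orders sum to 1 (valence 2) → 1 H
  atom 12: C, bond orders sum to 3 (valence 4) → 1 H
  atom 13: C, bond orders sum to 4 (valence 4) → 0 H
  atom 14: O, bond orders sum to 2 (valence 2) → 0 H
  atom 15: C, bond orders sum to 1 (valence 4) → 3 H
  atom 16: C, bond orders sum to 3 (valence 4) → 1 H
  atom 17: C, bond orders sum to 3 (valence 4) → 1 H
Total hydrogens: 13.

13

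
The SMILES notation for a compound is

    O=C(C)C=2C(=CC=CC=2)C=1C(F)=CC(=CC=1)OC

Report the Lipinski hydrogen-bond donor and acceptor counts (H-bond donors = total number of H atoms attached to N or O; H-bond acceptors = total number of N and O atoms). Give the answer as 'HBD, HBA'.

Donors: find every N or O and count the H atoms it carries.
  atom 1 (O): bond orders sum to 2 → 0 H
  atom 17 (O): bond orders sum to 2 → 0 H
Lipinski HBD = 0.
Acceptors: N atoms = 0, O atoms = 2 → HBA = 2.

0, 2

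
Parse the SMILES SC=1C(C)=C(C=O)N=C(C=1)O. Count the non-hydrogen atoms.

Every atom symbol written in the SMILES (organic subset) is one heavy atom; implicit H are not written.
Heavy atoms by element → C:7, N:1, O:2, S:1.
Total: 11.

11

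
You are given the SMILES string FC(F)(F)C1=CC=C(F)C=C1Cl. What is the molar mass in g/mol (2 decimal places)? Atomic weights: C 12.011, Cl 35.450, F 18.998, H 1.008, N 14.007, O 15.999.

198.54 g/mol

First, the molecular formula is C7H3ClF4 (counting implicit H from valence).
  C: 7 × 12.011 = 84.077
  Cl: 1 × 35.450 = 35.450
  F: 4 × 18.998 = 75.992
  H: 3 × 1.008 = 3.024
Sum: 7×12.011 + 1×35.450 + 4×18.998 + 3×1.008 = 198.543 → 198.54 g/mol.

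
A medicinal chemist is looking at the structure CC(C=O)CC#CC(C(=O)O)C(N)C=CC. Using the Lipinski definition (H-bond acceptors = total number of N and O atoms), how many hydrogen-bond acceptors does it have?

4

N atoms: 1; O atoms: 3.
Lipinski HBA = 1 + 3 = 4.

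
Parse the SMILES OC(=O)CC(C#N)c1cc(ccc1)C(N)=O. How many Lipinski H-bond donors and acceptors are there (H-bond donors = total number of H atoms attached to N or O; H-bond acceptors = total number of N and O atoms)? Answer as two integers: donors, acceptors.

3, 5

Donors: find every N or O and count the H atoms it carries.
  atom 1 (O): bond orders sum to 1 → 1 H
  atom 3 (O): bond orders sum to 2 → 0 H
  atom 7 (N): bond orders sum to 3 → 0 H
  atom 15 (N): bond orders sum to 1 → 2 H
  atom 16 (O): bond orders sum to 2 → 0 H
Lipinski HBD = 3.
Acceptors: N atoms = 2, O atoms = 3 → HBA = 5.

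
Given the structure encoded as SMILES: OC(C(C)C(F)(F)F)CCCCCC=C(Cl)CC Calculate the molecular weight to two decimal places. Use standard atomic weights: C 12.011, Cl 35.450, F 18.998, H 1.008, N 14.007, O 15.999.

First, the molecular formula is C13H22ClF3O (counting implicit H from valence).
  C: 13 × 12.011 = 156.143
  Cl: 1 × 35.450 = 35.450
  F: 3 × 18.998 = 56.994
  H: 22 × 1.008 = 22.176
  O: 1 × 15.999 = 15.999
Sum: 13×12.011 + 1×35.450 + 3×18.998 + 22×1.008 + 1×15.999 = 286.762 → 286.76 g/mol.

286.76 g/mol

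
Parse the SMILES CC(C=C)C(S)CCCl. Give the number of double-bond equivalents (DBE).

1

Molecular formula: C7H13ClS.
DoU = (2C + 2 + N − H − X) / 2, where X is the halogen count and O/S are ignored.
    = (2·7 + 2 + 0 − 13 − 1) / 2 = 2 / 2 = 1.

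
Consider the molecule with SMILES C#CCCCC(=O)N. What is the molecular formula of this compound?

Walk through each heavy atom and fill implicit hydrogens from standard valence (C 4, N 3, O 2, S 2, halogen 1):
  atom 1: C, bond orders sum to 3 (valence 4) → 1 H
  atom 2: C, bond orders sum to 4 (valence 4) → 0 H
  atom 3: C, bond orders sum to 2 (valence 4) → 2 H
  atom 4: C, bond orders sum to 2 (valence 4) → 2 H
  atom 5: C, bond orders sum to 2 (valence 4) → 2 H
  atom 6: C, bond orders sum to 4 (valence 4) → 0 H
  atom 7: O, bond orders sum to 2 (valence 2) → 0 H
  atom 8: N, bond orders sum to 1 (valence 3) → 2 H
Totals → C:6, H:9, N:1, O:1.
In Hill order: C6H9NO.

C6H9NO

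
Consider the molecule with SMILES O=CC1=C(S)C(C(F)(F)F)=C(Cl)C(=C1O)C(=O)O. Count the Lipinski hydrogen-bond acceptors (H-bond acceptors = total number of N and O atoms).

N atoms: 0; O atoms: 4.
Lipinski HBA = 0 + 4 = 4.

4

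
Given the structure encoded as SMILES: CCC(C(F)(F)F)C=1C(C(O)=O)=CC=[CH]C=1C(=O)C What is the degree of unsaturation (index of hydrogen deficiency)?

Molecular formula: C13H13F3O3.
DoU = (2C + 2 + N − H − X) / 2, where X is the halogen count and O/S are ignored.
    = (2·13 + 2 + 0 − 13 − 3) / 2 = 12 / 2 = 6.

6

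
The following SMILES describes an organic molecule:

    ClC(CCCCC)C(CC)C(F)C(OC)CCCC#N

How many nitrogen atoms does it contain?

Scan the SMILES for N atoms (remember two-letter symbols like Cl and Br are single atoms).
Nitrogen count: 1.

1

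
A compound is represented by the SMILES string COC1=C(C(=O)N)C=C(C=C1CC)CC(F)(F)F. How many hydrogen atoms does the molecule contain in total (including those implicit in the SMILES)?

Walk through each heavy atom and fill implicit hydrogens from standard valence (C 4, N 3, O 2, S 2, halogen 1):
  atom 1: C, bond orders sum to 1 (valence 4) → 3 H
  atom 2: O, bond orders sum to 2 (valence 2) → 0 H
  atom 3: C, bond orders sum to 4 (valence 4) → 0 H
  atom 4: C, bond orders sum to 4 (valence 4) → 0 H
  atom 5: C, bond orders sum to 4 (valence 4) → 0 H
  atom 6: O, bond orders sum to 2 (valence 2) → 0 H
  atom 7: N, bond orders sum to 1 (valence 3) → 2 H
  atom 8: C, bond orders sum to 3 (valence 4) → 1 H
  atom 9: C, bond orders sum to 4 (valence 4) → 0 H
  atom 10: C, bond orders sum to 3 (valence 4) → 1 H
  atom 11: C, bond orders sum to 4 (valence 4) → 0 H
  atom 12: C, bond orders sum to 2 (valence 4) → 2 H
  atom 13: C, bond orders sum to 1 (valence 4) → 3 H
  atom 14: C, bond orders sum to 2 (valence 4) → 2 H
  atom 15: C, bond orders sum to 4 (valence 4) → 0 H
  atom 16: F (halogen, monovalent) → 0 H
  atom 17: F (halogen, monovalent) → 0 H
  atom 18: F (halogen, monovalent) → 0 H
Total hydrogens: 14.

14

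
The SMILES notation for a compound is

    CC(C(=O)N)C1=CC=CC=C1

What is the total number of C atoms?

9

Count every carbon token in the SMILES (each C, including those in ring-closure positions and inside branches).
Carbon count: 9.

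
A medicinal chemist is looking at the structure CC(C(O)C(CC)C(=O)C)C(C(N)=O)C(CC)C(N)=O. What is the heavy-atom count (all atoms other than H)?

Every atom symbol written in the SMILES (organic subset) is one heavy atom; implicit H are not written.
Heavy atoms by element → C:14, N:2, O:4.
Total: 20.

20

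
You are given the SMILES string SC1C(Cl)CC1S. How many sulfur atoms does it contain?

Scan the SMILES for S atoms (remember two-letter symbols like Cl and Br are single atoms).
Sulfur count: 2.

2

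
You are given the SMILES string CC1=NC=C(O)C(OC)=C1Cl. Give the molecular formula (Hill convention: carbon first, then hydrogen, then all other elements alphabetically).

C7H8ClNO2

Walk through each heavy atom and fill implicit hydrogens from standard valence (C 4, N 3, O 2, S 2, halogen 1):
  atom 1: C, bond orders sum to 1 (valence 4) → 3 H
  atom 2: C, bond orders sum to 4 (valence 4) → 0 H
  atom 3: N, bond orders sum to 3 (valence 3) → 0 H
  atom 4: C, bond orders sum to 3 (valence 4) → 1 H
  atom 5: C, bond orders sum to 4 (valence 4) → 0 H
  atom 6: O, bond orders sum to 1 (valence 2) → 1 H
  atom 7: C, bond orders sum to 4 (valence 4) → 0 H
  atom 8: O, bond orders sum to 2 (valence 2) → 0 H
  atom 9: C, bond orders sum to 1 (valence 4) → 3 H
  atom 10: C, bond orders sum to 4 (valence 4) → 0 H
  atom 11: Cl (halogen, monovalent) → 0 H
Totals → C:7, H:8, Cl:1, N:1, O:2.
In Hill order: C7H8ClNO2.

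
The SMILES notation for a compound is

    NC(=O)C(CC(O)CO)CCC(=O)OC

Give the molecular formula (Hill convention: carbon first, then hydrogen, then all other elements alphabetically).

Walk through each heavy atom and fill implicit hydrogens from standard valence (C 4, N 3, O 2, S 2, halogen 1):
  atom 1: N, bond orders sum to 1 (valence 3) → 2 H
  atom 2: C, bond orders sum to 4 (valence 4) → 0 H
  atom 3: O, bond orders sum to 2 (valence 2) → 0 H
  atom 4: C, bond orders sum to 3 (valence 4) → 1 H
  atom 5: C, bond orders sum to 2 (valence 4) → 2 H
  atom 6: C, bond orders sum to 3 (valence 4) → 1 H
  atom 7: O, bond orders sum to 1 (valence 2) → 1 H
  atom 8: C, bond orders sum to 2 (valence 4) → 2 H
  atom 9: O, bond orders sum to 1 (valence 2) → 1 H
  atom 10: C, bond orders sum to 2 (valence 4) → 2 H
  atom 11: C, bond orders sum to 2 (valence 4) → 2 H
  atom 12: C, bond orders sum to 4 (valence 4) → 0 H
  atom 13: O, bond orders sum to 2 (valence 2) → 0 H
  atom 14: O, bond orders sum to 2 (valence 2) → 0 H
  atom 15: C, bond orders sum to 1 (valence 4) → 3 H
Totals → C:9, H:17, N:1, O:5.

C9H17NO5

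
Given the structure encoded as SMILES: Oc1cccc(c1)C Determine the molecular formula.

Walk through each heavy atom and fill implicit hydrogens from standard valence (C 4, N 3, O 2, S 2, halogen 1); for lowercase aromatic atoms, an aromatic c carries 1 H when it has two neighbours and 0 H with three, and aromatic n carries 0 H:
  atom 1: O, bond orders sum to 1 (valence 2) → 1 H
  atom 2: aromatic c, 3 neighbours → 0 H
  atom 3: aromatic c, 2 neighbours → 1 H
  atom 4: aromatic c, 2 neighbours → 1 H
  atom 5: aromatic c, 2 neighbours → 1 H
  atom 6: aromatic c, 3 neighbours → 0 H
  atom 7: aromatic c, 2 neighbours → 1 H
  atom 8: C, bond orders sum to 1 (valence 4) → 3 H
Totals → C:7, H:8, O:1.
In Hill order: C7H8O.

C7H8O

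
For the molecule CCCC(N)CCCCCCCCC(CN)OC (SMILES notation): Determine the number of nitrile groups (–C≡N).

Scan the SMILES for the nitrile motif — none present.
Groups that are present: 1 ether, 2 primary amine.

0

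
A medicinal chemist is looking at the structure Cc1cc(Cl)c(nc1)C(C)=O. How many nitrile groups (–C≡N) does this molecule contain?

0

Scan the SMILES for the nitrile motif — none present.
Groups that are present: 1 ketone.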